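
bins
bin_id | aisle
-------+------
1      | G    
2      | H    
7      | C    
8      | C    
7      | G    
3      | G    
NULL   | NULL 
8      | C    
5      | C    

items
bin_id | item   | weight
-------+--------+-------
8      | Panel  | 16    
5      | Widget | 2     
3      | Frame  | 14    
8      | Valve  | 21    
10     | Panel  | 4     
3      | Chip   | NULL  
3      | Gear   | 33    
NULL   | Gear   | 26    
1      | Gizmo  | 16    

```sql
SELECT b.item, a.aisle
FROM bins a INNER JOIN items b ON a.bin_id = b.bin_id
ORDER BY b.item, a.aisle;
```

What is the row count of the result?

INNER JOIN keeps only pairs where the ON condition holds.
Matching on a.bin_id = b.bin_id. A NULL in a compared column never satisfies the condition.
Matched pairs: 9.
Total: 9 rows.

9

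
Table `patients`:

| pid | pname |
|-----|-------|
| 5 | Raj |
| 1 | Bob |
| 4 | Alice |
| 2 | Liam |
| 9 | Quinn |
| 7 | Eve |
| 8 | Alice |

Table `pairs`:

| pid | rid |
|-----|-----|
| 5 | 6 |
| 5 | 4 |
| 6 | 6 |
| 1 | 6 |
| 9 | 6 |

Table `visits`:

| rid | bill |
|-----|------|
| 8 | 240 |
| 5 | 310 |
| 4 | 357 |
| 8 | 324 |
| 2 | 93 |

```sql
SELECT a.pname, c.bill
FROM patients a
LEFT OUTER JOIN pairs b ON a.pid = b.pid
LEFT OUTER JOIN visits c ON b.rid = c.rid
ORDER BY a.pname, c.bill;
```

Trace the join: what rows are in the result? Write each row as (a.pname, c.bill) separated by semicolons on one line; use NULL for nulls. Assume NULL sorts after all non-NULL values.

(Alice, NULL); (Alice, NULL); (Bob, NULL); (Eve, NULL); (Liam, NULL); (Quinn, NULL); (Raj, 357); (Raj, NULL)

Evaluate left to right. First `patients a LEFT JOIN pairs b` on pid: 8 row(s).
Then LEFT JOIN `visits c` on rid: each of those 8 rows is kept; rows whose b.rid has no match in c get NULL for c's columns.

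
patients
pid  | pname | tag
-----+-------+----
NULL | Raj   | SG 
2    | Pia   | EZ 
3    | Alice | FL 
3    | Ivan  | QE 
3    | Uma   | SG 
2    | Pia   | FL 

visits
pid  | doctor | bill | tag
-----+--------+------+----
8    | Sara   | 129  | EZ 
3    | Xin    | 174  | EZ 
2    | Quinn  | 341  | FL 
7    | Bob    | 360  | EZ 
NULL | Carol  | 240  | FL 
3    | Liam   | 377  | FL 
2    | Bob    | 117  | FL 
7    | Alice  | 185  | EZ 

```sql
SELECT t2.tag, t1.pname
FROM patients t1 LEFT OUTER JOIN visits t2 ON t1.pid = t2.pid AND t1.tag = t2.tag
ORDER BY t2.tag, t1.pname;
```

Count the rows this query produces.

7

LEFT JOIN keeps every row from `patients`; unmatched rows get NULL for `visits`'s columns.
Matching on t1.pid = t2.pid AND t1.tag = t2.tag. A NULL in a compared column never satisfies the condition.
Matched pairs: 3; unmatched t1 rows kept: 4.
Total: 3 matched + 4 padded = 7 rows.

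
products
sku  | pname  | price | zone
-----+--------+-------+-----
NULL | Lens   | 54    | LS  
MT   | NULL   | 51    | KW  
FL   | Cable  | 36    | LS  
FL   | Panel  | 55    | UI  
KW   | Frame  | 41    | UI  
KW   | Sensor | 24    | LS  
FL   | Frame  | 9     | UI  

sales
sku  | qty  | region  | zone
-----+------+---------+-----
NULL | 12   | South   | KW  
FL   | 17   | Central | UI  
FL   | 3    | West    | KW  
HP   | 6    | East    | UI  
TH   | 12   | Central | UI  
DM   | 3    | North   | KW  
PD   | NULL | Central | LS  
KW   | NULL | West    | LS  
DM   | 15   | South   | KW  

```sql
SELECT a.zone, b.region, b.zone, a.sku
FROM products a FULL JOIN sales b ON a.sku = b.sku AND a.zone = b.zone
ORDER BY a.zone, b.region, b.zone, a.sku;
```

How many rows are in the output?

14

FULL OUTER JOIN keeps every row from both sides; unmatched rows get NULL for the other side's columns.
Matching on a.sku = b.sku AND a.zone = b.zone. A NULL in a compared column never satisfies the condition.
- sku=NULL, zone=LS: no b row matches, row kept with b columns NULL.
- sku=MT, zone=KW: no b row matches, row kept with b columns NULL.
- sku=FL, zone=LS: no b row matches, row kept with b columns NULL.
- sku=FL, zone=UI: 1 matching b row(s), so 1 row(s) emitted.
- sku=KW, zone=UI: no b row matches, row kept with b columns NULL.
- sku=KW, zone=LS: 1 matching b row(s), so 1 row(s) emitted.
- sku=FL, zone=UI: 1 matching b row(s), so 1 row(s) emitted.
- plus 7 unmatched b row(s), each kept with NULL a columns.
Total: 3 matched + 11 padded = 14 rows.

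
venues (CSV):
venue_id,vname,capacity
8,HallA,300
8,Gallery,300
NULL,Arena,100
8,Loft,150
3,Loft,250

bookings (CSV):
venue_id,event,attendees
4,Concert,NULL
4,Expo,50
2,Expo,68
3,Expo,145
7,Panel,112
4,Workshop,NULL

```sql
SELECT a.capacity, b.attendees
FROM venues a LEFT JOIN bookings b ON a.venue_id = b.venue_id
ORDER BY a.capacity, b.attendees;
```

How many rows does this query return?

5

LEFT JOIN keeps every row from `venues`; unmatched rows get NULL for `bookings`'s columns.
Matching on a.venue_id = b.venue_id. A NULL in a compared column never satisfies the condition.
Matched pairs: 1; unmatched a rows kept: 4.
Total: 1 matched + 4 padded = 5 rows.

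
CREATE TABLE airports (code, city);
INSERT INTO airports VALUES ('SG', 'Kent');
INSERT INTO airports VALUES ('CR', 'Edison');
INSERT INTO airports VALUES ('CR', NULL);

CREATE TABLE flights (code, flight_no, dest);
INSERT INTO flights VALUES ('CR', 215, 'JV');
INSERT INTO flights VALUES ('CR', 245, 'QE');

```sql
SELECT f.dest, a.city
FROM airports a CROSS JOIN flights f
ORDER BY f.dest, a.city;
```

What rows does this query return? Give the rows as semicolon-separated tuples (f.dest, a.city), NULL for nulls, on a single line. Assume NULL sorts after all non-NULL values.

(JV, Edison); (JV, Kent); (JV, NULL); (QE, Edison); (QE, Kent); (QE, NULL)

CROSS JOIN pairs every row of `airports` with every row of `flights`: 3 × 2 = 6 rows.
After projecting and ordering:
f.dest | a.city
JV | Edison
JV | Kent
JV | NULL
QE | Edison
QE | Kent
QE | NULL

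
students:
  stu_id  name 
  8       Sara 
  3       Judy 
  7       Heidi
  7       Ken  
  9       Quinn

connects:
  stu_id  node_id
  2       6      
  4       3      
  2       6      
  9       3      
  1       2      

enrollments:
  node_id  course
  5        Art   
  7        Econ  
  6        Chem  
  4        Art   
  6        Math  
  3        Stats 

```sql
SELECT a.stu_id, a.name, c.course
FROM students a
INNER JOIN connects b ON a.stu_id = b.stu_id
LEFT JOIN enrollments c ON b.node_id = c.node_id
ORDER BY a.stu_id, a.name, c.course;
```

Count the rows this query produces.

1

Step 1 — a INNER JOIN b on stu_id → 1 row(s).
Then LEFT JOIN `enrollments c` on node_id: each of those 1 rows is kept; rows whose b.node_id has no match in c get NULL for c's columns.
Result: 1 row(s).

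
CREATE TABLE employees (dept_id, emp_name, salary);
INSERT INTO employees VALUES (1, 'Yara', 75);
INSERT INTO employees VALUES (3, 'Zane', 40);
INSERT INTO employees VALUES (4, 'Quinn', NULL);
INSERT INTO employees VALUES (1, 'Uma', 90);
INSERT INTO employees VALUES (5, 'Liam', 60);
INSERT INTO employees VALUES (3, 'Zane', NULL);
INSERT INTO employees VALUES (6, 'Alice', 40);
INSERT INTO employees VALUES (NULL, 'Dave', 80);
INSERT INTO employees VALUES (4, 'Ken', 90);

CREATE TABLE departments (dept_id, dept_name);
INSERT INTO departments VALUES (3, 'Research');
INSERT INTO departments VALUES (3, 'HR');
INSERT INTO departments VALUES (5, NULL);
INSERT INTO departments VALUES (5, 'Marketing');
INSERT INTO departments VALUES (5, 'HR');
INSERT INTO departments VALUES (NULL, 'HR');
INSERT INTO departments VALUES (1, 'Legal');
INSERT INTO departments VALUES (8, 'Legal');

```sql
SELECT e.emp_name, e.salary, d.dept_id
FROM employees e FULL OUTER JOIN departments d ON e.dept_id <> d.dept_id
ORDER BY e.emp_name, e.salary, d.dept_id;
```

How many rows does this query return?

49

FULL OUTER JOIN keeps every row from both sides; unmatched rows get NULL for the other side's columns.
Matching on e.dept_id <> d.dept_id. A NULL in a compared column never satisfies the condition.
Matched pairs: 47; unmatched e rows kept: 1; unmatched d rows kept: 1.
Total: 47 matched + 2 padded = 49 rows.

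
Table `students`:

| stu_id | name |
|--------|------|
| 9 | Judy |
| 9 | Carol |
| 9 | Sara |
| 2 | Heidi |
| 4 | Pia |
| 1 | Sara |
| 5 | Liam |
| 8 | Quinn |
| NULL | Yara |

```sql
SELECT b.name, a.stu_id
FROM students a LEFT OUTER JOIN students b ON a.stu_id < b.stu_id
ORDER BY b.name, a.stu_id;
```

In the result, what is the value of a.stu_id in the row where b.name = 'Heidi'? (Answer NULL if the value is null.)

LEFT JOIN keeps every row from `students a`; unmatched rows get NULL for `students b`'s columns.
Matching on a.stu_id < b.stu_id. A NULL in a compared column never satisfies the condition.
- a (stu_id=9) has no partner → padded with NULL.
- a (stu_id=9) has no partner → padded with NULL.
- a (stu_id=9) has no partner → padded with NULL.
- a (stu_id=2) pairs with 6 row(s) of b.
- a (stu_id=4) pairs with 5 row(s) of b.
- a (stu_id=1) pairs with 7 row(s) of b.
- a (stu_id=5) pairs with 4 row(s) of b.
- a (stu_id=8) pairs with 3 row(s) of b.
- a (stu_id=NULL) has no partner → padded with NULL.

1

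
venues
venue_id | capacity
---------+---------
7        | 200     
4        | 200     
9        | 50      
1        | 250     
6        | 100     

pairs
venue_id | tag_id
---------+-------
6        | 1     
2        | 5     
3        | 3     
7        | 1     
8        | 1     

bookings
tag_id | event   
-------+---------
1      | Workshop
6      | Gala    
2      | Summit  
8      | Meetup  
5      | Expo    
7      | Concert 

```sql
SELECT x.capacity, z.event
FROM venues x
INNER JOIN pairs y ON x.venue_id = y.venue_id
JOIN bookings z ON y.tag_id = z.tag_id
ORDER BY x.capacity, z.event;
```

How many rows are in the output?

2

Step 1 — x INNER JOIN y on venue_id → 2 row(s).
Then INNER JOIN `bookings z` on tag_id: keep only rows whose y.tag_id appears in z.
Result: 2 row(s).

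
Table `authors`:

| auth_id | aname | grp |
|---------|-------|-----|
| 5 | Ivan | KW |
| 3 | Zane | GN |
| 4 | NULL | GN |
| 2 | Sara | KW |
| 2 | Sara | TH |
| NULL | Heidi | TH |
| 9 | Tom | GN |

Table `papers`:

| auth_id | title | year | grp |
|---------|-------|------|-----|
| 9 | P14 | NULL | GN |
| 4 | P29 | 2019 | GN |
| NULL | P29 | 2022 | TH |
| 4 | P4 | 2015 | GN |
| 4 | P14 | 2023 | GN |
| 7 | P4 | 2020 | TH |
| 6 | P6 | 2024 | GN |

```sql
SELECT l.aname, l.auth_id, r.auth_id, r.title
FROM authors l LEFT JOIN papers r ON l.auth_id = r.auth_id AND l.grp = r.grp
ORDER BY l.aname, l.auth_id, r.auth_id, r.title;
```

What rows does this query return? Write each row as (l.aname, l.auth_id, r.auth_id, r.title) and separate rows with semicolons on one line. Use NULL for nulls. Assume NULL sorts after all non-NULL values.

(Heidi, NULL, NULL, NULL); (Ivan, 5, NULL, NULL); (Sara, 2, NULL, NULL); (Sara, 2, NULL, NULL); (Tom, 9, 9, P14); (Zane, 3, NULL, NULL); (NULL, 4, 4, P14); (NULL, 4, 4, P29); (NULL, 4, 4, P4)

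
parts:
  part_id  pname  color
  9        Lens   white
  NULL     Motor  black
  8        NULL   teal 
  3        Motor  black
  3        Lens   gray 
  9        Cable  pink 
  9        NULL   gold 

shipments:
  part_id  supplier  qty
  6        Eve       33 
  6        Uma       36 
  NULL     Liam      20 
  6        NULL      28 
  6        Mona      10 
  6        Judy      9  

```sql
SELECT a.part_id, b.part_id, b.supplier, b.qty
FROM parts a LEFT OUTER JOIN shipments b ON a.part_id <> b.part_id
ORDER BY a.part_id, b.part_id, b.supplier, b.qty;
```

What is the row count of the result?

LEFT JOIN keeps every row from `parts`; unmatched rows get NULL for `shipments`'s columns.
Matching on a.part_id <> b.part_id. A NULL in a compared column never satisfies the condition.
Matched pairs: 30; unmatched a rows kept: 1.
Total: 30 matched + 1 padded = 31 rows.

31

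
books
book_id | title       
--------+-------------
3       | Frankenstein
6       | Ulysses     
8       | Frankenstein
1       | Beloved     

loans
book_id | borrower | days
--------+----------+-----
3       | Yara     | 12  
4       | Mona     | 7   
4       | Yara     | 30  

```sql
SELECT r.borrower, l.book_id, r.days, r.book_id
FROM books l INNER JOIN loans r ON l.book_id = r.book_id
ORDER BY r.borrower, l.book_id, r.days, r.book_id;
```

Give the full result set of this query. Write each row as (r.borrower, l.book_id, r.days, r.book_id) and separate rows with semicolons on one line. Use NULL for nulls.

(Yara, 3, 12, 3)

INNER JOIN keeps only pairs where the ON condition holds.
Matching on l.book_id = r.book_id.
- book_id=3: 1 matching r row(s), so 1 row(s) emitted.
- book_id=6: no matching r row, dropped.
- book_id=8: no matching r row, dropped.
- book_id=1: no matching r row, dropped.
After projecting and ordering:
r.borrower | l.book_id | r.days | r.book_id
Yara | 3 | 12 | 3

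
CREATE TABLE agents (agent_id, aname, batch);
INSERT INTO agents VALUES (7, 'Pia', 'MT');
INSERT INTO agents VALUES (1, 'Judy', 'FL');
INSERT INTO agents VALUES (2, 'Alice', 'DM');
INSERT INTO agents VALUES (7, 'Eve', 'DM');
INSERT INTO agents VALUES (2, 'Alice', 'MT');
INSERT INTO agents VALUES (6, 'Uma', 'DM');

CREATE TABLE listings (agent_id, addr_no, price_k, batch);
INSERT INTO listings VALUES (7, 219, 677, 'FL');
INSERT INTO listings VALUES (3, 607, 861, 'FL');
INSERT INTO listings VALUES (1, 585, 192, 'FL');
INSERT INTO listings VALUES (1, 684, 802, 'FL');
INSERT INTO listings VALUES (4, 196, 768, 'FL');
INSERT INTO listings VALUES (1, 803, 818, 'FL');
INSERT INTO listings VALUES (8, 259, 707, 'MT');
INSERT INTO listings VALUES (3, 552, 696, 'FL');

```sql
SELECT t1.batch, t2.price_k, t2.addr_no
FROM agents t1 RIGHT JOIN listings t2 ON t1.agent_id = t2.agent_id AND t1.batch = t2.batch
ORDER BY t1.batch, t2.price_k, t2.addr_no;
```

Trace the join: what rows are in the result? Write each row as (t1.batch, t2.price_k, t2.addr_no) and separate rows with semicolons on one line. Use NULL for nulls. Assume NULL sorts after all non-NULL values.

(FL, 192, 585); (FL, 802, 684); (FL, 818, 803); (NULL, 677, 219); (NULL, 696, 552); (NULL, 707, 259); (NULL, 768, 196); (NULL, 861, 607)

RIGHT JOIN keeps every row from `listings`; unmatched rows get NULL for `agents`'s columns.
Matching on t1.agent_id = t2.agent_id AND t1.batch = t2.batch.
Matched pairs: 3; unmatched t2 rows kept: 5.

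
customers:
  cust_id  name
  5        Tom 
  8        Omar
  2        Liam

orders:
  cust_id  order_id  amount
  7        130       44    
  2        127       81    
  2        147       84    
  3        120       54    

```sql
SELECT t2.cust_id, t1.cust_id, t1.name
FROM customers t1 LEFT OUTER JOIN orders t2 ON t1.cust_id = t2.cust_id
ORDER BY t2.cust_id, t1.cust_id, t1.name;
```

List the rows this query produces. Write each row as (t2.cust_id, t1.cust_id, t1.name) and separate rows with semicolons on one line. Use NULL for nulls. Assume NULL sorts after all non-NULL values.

(2, 2, Liam); (2, 2, Liam); (NULL, 5, Tom); (NULL, 8, Omar)

LEFT JOIN keeps every row from `customers`; unmatched rows get NULL for `orders`'s columns.
Matching on t1.cust_id = t2.cust_id.
- t1 (cust_id=5) has no partner → padded with NULL.
- t1 (cust_id=8) has no partner → padded with NULL.
- t1 (cust_id=2) pairs with 2 row(s) of t2.
After projecting and ordering:
t2.cust_id | t1.cust_id | t1.name
2 | 2 | Liam
2 | 2 | Liam
NULL | 5 | Tom
NULL | 8 | Omar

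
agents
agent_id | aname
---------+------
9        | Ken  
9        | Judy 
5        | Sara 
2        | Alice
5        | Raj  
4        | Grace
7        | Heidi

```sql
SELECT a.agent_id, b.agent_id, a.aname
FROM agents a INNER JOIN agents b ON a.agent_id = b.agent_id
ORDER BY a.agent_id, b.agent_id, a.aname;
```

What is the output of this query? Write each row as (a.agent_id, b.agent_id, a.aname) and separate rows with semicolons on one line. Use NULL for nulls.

INNER JOIN keeps only pairs where the ON condition holds.
Matching on a.agent_id = b.agent_id.
Matched pairs: 11.

(2, 2, Alice); (4, 4, Grace); (5, 5, Raj); (5, 5, Raj); (5, 5, Sara); (5, 5, Sara); (7, 7, Heidi); (9, 9, Judy); (9, 9, Judy); (9, 9, Ken); (9, 9, Ken)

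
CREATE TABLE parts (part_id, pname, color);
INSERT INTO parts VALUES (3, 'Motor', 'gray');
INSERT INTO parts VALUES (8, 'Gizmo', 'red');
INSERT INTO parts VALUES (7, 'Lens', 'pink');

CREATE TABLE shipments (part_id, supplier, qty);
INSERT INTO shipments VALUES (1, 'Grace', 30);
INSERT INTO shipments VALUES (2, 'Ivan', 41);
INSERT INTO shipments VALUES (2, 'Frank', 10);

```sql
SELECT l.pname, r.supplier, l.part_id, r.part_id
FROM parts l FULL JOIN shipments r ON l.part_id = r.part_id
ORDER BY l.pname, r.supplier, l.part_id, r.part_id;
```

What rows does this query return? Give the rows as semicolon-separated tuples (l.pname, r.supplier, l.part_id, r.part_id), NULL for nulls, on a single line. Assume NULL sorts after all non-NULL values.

(Gizmo, NULL, 8, NULL); (Lens, NULL, 7, NULL); (Motor, NULL, 3, NULL); (NULL, Frank, NULL, 2); (NULL, Grace, NULL, 1); (NULL, Ivan, NULL, 2)

FULL OUTER JOIN keeps every row from both sides; unmatched rows get NULL for the other side's columns.
Matching on l.part_id = r.part_id.
Matched pairs: 0; unmatched l rows kept: 3; unmatched r rows kept: 3.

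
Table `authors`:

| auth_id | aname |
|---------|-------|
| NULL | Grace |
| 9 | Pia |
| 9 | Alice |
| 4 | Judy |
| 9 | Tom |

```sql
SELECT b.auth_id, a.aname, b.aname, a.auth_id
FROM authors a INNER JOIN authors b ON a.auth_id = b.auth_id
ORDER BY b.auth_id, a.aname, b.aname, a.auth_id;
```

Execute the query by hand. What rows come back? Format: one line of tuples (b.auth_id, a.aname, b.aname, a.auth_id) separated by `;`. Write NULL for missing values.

INNER JOIN keeps only pairs where the ON condition holds.
Matching on a.auth_id = b.auth_id. A NULL in a compared column never satisfies the condition.
- auth_id=NULL: no matching b row, dropped.
- auth_id=9: 3 matching b row(s), so 3 row(s) emitted.
- auth_id=9: 3 matching b row(s), so 3 row(s) emitted.
- auth_id=4: 1 matching b row(s), so 1 row(s) emitted.
- auth_id=9: 3 matching b row(s), so 3 row(s) emitted.
After projecting and ordering:
b.auth_id | a.aname | b.aname | a.auth_id
4 | Judy | Judy | 4
9 | Alice | Alice | 9
9 | Alice | Pia | 9
9 | Alice | Tom | 9
9 | Pia | Alice | 9
9 | Pia | Pia | 9
9 | Pia | Tom | 9
9 | Tom | Alice | 9
9 | Tom | Pia | 9
9 | Tom | Tom | 9

(4, Judy, Judy, 4); (9, Alice, Alice, 9); (9, Alice, Pia, 9); (9, Alice, Tom, 9); (9, Pia, Alice, 9); (9, Pia, Pia, 9); (9, Pia, Tom, 9); (9, Tom, Alice, 9); (9, Tom, Pia, 9); (9, Tom, Tom, 9)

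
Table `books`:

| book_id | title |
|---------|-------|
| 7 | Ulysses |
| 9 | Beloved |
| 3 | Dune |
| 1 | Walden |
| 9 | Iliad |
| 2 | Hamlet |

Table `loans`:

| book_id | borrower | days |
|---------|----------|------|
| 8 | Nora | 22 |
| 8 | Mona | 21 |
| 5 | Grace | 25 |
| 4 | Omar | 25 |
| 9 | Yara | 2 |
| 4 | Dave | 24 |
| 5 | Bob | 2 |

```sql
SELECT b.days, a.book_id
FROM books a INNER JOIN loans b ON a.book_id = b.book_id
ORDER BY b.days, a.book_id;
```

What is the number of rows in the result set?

2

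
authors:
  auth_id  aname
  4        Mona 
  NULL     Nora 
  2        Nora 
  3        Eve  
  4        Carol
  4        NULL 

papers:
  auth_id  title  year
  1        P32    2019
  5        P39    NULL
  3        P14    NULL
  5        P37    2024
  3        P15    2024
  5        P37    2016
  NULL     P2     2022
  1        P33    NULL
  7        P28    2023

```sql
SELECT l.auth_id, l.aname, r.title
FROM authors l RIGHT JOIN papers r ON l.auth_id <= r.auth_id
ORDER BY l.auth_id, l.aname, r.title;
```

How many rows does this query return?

27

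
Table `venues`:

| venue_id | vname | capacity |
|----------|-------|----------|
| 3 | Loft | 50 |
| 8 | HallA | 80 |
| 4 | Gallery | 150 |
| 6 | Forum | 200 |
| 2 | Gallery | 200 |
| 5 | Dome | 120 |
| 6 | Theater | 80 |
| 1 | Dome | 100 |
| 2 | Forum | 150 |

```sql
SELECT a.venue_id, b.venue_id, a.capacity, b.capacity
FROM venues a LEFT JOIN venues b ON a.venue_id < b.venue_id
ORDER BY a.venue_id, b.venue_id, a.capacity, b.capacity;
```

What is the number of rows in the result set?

35

LEFT JOIN keeps every row from `venues a`; unmatched rows get NULL for `venues b`'s columns.
Matching on a.venue_id < b.venue_id.
Matched pairs: 34; unmatched a rows kept: 1.
Total: 34 matched + 1 padded = 35 rows.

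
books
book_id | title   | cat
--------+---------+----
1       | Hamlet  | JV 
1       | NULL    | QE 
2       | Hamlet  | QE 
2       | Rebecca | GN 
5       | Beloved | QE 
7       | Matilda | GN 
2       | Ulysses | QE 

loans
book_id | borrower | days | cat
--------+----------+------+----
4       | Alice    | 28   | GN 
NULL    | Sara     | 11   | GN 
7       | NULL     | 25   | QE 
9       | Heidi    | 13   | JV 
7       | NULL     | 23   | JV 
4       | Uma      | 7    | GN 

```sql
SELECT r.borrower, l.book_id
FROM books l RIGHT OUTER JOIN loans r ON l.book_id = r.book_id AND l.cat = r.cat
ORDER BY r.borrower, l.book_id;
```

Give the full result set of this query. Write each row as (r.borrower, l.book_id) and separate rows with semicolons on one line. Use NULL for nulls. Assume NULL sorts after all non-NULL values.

RIGHT JOIN keeps every row from `loans`; unmatched rows get NULL for `books`'s columns.
Matching on l.book_id = r.book_id AND l.cat = r.cat. A NULL in a compared column never satisfies the condition.
- l (book_id=1, cat=JV) has no partner in r.
- l (book_id=1, cat=QE) has no partner in r.
- l (book_id=2, cat=QE) has no partner in r.
- l (book_id=2, cat=GN) has no partner in r.
- l (book_id=5, cat=QE) has no partner in r.
- l (book_id=7, cat=GN) has no partner in r.
- l (book_id=2, cat=QE) has no partner in r.
- 6 row(s) from r found no l partner → padded with NULL.
After projecting and ordering:
r.borrower | l.book_id
Alice | NULL
Heidi | NULL
Sara | NULL
Uma | NULL
NULL | NULL
NULL | NULL

(Alice, NULL); (Heidi, NULL); (Sara, NULL); (Uma, NULL); (NULL, NULL); (NULL, NULL)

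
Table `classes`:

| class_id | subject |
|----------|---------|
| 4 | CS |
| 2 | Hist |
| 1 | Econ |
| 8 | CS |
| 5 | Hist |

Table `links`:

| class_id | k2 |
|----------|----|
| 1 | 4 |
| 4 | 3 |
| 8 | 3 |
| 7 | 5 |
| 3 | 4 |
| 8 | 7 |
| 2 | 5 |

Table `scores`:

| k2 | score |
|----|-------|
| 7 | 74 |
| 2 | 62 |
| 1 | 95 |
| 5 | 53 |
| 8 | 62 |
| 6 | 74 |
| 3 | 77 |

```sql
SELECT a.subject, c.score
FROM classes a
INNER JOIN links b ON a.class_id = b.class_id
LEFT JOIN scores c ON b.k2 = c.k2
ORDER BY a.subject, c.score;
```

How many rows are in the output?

Evaluate left to right. First `classes a INNER JOIN links b` on class_id: 5 row(s).
Then LEFT JOIN `scores c` on k2: each of those 5 rows is kept; rows whose b.k2 has no match in c get NULL for c's columns.
Result: 5 row(s).

5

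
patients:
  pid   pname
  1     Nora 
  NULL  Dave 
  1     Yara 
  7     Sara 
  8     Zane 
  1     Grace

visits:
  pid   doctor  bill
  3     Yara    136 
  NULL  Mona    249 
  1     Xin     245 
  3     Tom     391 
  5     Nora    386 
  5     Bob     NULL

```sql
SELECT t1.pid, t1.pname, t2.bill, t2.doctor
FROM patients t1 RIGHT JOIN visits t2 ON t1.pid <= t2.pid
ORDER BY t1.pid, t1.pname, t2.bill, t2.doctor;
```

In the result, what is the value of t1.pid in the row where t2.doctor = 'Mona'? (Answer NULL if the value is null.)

RIGHT JOIN keeps every row from `visits`; unmatched rows get NULL for `patients`'s columns.
Matching on t1.pid <= t2.pid. A NULL in a compared column never satisfies the condition.
Matched pairs: 15; unmatched t2 rows kept: 1.

NULL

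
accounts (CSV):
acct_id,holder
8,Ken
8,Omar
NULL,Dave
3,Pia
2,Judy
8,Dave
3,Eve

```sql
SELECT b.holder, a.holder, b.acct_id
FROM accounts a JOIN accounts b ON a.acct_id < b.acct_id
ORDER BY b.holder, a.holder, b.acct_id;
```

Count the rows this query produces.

INNER JOIN keeps only pairs where the ON condition holds.
Matching on a.acct_id < b.acct_id. A NULL in a compared column never satisfies the condition.
- a (acct_id=8) has no partner → excluded.
- a (acct_id=8) has no partner → excluded.
- a (acct_id=NULL) has no partner → excluded.
- a (acct_id=3) pairs with 3 row(s) of b.
- a (acct_id=2) pairs with 5 row(s) of b.
- a (acct_id=8) has no partner → excluded.
- a (acct_id=3) pairs with 3 row(s) of b.
Total: 11 rows.

11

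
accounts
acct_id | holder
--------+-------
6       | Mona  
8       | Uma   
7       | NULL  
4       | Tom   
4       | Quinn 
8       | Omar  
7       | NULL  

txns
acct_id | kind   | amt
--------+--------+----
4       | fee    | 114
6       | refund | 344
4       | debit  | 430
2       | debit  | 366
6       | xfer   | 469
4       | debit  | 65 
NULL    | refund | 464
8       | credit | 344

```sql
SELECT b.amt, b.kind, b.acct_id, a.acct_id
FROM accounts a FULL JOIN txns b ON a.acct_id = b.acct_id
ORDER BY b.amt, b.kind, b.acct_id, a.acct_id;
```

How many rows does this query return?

FULL OUTER JOIN keeps every row from both sides; unmatched rows get NULL for the other side's columns.
Matching on a.acct_id = b.acct_id. A NULL in a compared column never satisfies the condition.
- acct_id=6: 2 matching b row(s), so 2 row(s) emitted.
- acct_id=8: 1 matching b row(s), so 1 row(s) emitted.
- acct_id=7: no b row matches, row kept with b columns NULL.
- acct_id=4: 3 matching b row(s), so 3 row(s) emitted.
- acct_id=4: 3 matching b row(s), so 3 row(s) emitted.
- acct_id=8: 1 matching b row(s), so 1 row(s) emitted.
- acct_id=7: no b row matches, row kept with b columns NULL.
- 2 b row(s) had no a match → kept, a columns NULL.
Total: 10 matched + 4 padded = 14 rows.

14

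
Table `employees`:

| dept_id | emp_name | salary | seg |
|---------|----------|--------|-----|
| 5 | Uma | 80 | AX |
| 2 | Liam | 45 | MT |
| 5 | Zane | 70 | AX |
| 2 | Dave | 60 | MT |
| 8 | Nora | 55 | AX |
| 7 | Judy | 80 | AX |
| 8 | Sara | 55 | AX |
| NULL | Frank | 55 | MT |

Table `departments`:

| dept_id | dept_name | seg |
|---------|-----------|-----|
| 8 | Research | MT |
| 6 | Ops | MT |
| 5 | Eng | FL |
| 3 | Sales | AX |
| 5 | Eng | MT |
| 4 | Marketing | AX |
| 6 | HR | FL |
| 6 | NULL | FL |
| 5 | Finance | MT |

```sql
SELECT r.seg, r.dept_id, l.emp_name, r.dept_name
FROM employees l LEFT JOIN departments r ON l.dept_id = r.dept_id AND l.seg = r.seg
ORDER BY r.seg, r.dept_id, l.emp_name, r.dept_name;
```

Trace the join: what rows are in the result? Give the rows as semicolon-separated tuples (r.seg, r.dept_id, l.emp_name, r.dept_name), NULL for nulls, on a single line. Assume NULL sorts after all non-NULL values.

LEFT JOIN keeps every row from `employees`; unmatched rows get NULL for `departments`'s columns.
Matching on l.dept_id = r.dept_id AND l.seg = r.seg. A NULL in a compared column never satisfies the condition.
Matched pairs: 0; unmatched l rows kept: 8.

(NULL, NULL, Dave, NULL); (NULL, NULL, Frank, NULL); (NULL, NULL, Judy, NULL); (NULL, NULL, Liam, NULL); (NULL, NULL, Nora, NULL); (NULL, NULL, Sara, NULL); (NULL, NULL, Uma, NULL); (NULL, NULL, Zane, NULL)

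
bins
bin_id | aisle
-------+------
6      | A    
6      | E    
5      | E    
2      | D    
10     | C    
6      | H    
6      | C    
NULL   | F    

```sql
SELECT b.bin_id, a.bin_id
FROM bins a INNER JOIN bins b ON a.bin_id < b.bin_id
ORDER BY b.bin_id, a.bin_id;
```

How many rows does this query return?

15

INNER JOIN keeps only pairs where the ON condition holds.
Matching on a.bin_id < b.bin_id. A NULL in a compared column never satisfies the condition.
- a (bin_id=6) pairs with 1 row(s) of b.
- a (bin_id=6) pairs with 1 row(s) of b.
- a (bin_id=5) pairs with 5 row(s) of b.
- a (bin_id=2) pairs with 6 row(s) of b.
- a (bin_id=10) has no partner → excluded.
- a (bin_id=6) pairs with 1 row(s) of b.
- a (bin_id=6) pairs with 1 row(s) of b.
- a (bin_id=NULL) has no partner → excluded.
Total: 15 rows.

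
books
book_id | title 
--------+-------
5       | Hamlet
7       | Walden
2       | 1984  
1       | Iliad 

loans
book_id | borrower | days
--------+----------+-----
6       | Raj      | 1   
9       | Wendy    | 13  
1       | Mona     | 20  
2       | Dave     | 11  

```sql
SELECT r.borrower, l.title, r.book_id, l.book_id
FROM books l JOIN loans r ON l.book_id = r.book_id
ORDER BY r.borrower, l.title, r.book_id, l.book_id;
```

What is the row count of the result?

INNER JOIN keeps only pairs where the ON condition holds.
Matching on l.book_id = r.book_id.
- l (book_id=5) has no partner → excluded.
- l (book_id=7) has no partner → excluded.
- l (book_id=2) pairs with 1 row(s) of r.
- l (book_id=1) pairs with 1 row(s) of r.
Total: 2 rows.

2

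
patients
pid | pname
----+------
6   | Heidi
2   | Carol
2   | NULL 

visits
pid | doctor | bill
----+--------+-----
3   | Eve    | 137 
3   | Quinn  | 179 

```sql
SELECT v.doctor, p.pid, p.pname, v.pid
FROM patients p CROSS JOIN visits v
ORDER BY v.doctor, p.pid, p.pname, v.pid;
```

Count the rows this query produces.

6

CROSS JOIN pairs every row of `patients` with every row of `visits`: 3 × 2 = 6 rows.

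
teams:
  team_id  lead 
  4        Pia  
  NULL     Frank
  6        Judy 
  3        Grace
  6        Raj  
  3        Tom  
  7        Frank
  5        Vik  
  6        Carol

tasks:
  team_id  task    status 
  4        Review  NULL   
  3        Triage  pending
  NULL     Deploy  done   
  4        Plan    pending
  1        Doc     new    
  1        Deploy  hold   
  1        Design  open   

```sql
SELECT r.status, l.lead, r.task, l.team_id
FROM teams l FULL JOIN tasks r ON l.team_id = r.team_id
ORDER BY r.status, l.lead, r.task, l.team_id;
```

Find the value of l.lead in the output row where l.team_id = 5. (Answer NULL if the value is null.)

FULL OUTER JOIN keeps every row from both sides; unmatched rows get NULL for the other side's columns.
Matching on l.team_id = r.team_id. A NULL in a compared column never satisfies the condition.
Matched pairs: 4; unmatched l rows kept: 6; unmatched r rows kept: 4.

Vik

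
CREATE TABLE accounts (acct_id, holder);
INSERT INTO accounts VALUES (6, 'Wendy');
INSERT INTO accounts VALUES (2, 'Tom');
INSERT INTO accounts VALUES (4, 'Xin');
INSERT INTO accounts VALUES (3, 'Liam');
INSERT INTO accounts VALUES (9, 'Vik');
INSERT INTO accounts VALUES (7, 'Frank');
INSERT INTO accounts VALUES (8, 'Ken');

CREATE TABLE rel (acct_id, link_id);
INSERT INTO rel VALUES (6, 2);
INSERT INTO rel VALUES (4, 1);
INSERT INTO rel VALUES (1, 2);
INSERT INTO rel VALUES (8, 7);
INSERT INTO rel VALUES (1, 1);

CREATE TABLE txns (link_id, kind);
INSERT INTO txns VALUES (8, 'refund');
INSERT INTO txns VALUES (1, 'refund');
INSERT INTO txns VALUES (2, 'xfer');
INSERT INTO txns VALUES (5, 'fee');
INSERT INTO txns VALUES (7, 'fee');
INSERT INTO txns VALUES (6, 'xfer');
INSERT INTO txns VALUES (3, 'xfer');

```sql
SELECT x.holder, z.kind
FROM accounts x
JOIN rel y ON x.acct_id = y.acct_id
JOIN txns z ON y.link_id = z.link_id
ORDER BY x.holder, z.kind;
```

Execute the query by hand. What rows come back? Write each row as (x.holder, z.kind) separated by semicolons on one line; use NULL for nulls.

(Ken, fee); (Wendy, xfer); (Xin, refund)

Evaluate left to right. First `accounts x INNER JOIN rel y` on acct_id: 3 row(s).
Then INNER JOIN `txns z` on link_id: keep only rows whose y.link_id appears in z.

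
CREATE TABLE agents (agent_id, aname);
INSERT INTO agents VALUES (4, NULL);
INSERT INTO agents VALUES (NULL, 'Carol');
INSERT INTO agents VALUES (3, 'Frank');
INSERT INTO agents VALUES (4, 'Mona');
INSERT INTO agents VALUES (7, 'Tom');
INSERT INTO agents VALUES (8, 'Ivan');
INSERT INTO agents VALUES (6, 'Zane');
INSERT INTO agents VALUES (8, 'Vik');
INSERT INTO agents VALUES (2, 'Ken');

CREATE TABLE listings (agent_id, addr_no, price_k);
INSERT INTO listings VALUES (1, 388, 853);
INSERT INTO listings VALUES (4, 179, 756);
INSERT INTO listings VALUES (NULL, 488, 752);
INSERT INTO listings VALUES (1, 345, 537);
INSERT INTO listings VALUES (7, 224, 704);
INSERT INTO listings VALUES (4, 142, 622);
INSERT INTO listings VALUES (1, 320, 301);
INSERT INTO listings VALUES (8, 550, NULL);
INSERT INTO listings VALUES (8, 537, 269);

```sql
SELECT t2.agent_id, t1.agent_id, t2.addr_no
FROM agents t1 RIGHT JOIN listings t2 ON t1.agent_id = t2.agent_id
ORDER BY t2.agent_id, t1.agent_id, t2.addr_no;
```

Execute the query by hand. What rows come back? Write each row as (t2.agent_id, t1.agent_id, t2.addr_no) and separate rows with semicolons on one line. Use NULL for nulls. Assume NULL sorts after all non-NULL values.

(1, NULL, 320); (1, NULL, 345); (1, NULL, 388); (4, 4, 142); (4, 4, 142); (4, 4, 179); (4, 4, 179); (7, 7, 224); (8, 8, 537); (8, 8, 537); (8, 8, 550); (8, 8, 550); (NULL, NULL, 488)

RIGHT JOIN keeps every row from `listings`; unmatched rows get NULL for `agents`'s columns.
Matching on t1.agent_id = t2.agent_id. A NULL in a compared column never satisfies the condition.
Matched pairs: 9; unmatched t2 rows kept: 4.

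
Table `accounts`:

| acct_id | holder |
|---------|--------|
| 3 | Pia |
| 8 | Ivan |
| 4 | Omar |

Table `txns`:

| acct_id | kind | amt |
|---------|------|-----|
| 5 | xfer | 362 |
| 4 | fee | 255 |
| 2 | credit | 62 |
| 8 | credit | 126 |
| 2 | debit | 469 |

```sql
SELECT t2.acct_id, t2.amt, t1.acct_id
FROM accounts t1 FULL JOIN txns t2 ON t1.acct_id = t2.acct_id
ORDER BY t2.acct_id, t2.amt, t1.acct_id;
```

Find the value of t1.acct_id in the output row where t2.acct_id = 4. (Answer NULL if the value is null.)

FULL OUTER JOIN keeps every row from both sides; unmatched rows get NULL for the other side's columns.
Matching on t1.acct_id = t2.acct_id.
- t1[0] acct_id=3 → no match; kept with NULLs on the t2 side.
- t1[1] acct_id=8 → 1 match(es) in t2 → 1 row(s).
- t1[2] acct_id=4 → 1 match(es) in t2 → 1 row(s).
- plus 3 unmatched t2 row(s), each kept with NULL t1 columns.

4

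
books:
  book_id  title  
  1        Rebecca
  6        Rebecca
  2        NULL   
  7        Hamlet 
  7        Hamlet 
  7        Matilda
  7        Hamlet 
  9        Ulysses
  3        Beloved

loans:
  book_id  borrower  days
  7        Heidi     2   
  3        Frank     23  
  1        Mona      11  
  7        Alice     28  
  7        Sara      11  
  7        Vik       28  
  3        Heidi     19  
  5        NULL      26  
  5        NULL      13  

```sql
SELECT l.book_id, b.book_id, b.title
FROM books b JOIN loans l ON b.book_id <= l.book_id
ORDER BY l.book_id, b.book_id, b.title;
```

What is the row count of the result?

45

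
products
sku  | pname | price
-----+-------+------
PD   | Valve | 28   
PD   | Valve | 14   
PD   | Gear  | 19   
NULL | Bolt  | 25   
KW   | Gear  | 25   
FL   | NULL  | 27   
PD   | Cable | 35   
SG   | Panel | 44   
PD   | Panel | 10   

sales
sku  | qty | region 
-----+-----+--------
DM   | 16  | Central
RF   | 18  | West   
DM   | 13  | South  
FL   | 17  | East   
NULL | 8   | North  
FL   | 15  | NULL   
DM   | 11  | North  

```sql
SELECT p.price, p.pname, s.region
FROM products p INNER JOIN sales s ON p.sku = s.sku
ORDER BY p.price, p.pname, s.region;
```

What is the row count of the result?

2

INNER JOIN keeps only pairs where the ON condition holds.
Matching on p.sku = s.sku. A NULL in a compared column never satisfies the condition.
- p (sku=PD) has no partner → excluded.
- p (sku=PD) has no partner → excluded.
- p (sku=PD) has no partner → excluded.
- p (sku=NULL) has no partner → excluded.
- p (sku=KW) has no partner → excluded.
- p (sku=FL) pairs with 2 row(s) of s.
- p (sku=PD) has no partner → excluded.
- p (sku=SG) has no partner → excluded.
- p (sku=PD) has no partner → excluded.
Total: 2 rows.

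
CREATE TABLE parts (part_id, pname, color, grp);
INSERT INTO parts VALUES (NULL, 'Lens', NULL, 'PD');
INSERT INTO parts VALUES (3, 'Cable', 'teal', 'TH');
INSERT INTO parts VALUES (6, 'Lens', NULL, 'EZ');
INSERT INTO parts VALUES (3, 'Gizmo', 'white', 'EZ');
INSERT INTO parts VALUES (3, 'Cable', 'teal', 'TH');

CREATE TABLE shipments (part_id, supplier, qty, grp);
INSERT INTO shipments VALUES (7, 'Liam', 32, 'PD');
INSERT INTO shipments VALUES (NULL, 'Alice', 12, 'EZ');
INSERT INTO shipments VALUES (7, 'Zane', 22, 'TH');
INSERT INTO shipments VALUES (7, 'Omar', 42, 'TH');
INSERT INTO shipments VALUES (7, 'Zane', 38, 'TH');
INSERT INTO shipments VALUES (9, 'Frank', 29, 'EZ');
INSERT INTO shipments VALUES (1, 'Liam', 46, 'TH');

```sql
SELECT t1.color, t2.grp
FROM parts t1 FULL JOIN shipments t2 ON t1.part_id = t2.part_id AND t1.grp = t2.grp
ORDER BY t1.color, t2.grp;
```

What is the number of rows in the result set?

12

FULL OUTER JOIN keeps every row from both sides; unmatched rows get NULL for the other side's columns.
Matching on t1.part_id = t2.part_id AND t1.grp = t2.grp. A NULL in a compared column never satisfies the condition.
- t1[0] part_id=NULL, grp=PD → no match; kept with NULLs on the t2 side.
- t1[1] part_id=3, grp=TH → no match; kept with NULLs on the t2 side.
- t1[2] part_id=6, grp=EZ → no match; kept with NULLs on the t2 side.
- t1[3] part_id=3, grp=EZ → no match; kept with NULLs on the t2 side.
- t1[4] part_id=3, grp=TH → no match; kept with NULLs on the t2 side.
- 7 row(s) from t2 found no t1 partner → padded with NULL.
Total: 0 matched + 12 padded = 12 rows.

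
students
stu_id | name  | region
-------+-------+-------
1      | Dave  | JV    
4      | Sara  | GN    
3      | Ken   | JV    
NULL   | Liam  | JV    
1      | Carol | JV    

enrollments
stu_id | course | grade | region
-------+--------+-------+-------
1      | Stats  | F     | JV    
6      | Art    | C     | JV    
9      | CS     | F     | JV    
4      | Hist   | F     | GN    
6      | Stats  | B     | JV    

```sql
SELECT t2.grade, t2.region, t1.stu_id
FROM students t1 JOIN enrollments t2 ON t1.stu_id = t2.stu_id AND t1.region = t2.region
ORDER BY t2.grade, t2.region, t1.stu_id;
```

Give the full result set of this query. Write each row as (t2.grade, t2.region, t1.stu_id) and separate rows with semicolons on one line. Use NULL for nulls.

INNER JOIN keeps only pairs where the ON condition holds.
Matching on t1.stu_id = t2.stu_id AND t1.region = t2.region. A NULL in a compared column never satisfies the condition.
Matched pairs: 3.

(F, GN, 4); (F, JV, 1); (F, JV, 1)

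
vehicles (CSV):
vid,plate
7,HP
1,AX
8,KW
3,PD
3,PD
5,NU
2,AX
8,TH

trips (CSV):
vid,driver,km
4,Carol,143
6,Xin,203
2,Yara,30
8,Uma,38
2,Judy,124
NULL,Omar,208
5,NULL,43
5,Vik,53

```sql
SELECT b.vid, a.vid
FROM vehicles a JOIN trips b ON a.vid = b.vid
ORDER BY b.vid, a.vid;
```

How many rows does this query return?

6

INNER JOIN keeps only pairs where the ON condition holds.
Matching on a.vid = b.vid. A NULL in a compared column never satisfies the condition.
- a (vid=7) has no partner → excluded.
- a (vid=1) has no partner → excluded.
- a (vid=8) pairs with 1 row(s) of b.
- a (vid=3) has no partner → excluded.
- a (vid=3) has no partner → excluded.
- a (vid=5) pairs with 2 row(s) of b.
- a (vid=2) pairs with 2 row(s) of b.
- a (vid=8) pairs with 1 row(s) of b.
Total: 6 rows.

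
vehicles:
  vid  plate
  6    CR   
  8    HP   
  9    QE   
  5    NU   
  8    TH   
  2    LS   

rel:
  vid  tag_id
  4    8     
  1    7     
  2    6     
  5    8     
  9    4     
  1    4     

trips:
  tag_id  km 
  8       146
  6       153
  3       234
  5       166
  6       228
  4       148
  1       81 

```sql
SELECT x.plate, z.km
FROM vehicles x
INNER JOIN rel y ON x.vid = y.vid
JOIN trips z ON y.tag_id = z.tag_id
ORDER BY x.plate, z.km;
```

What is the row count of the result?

Evaluate left to right. First `vehicles x INNER JOIN rel y` on vid: 3 row(s).
Then INNER JOIN `trips z` on tag_id: keep only rows whose y.tag_id appears in z.
Result: 4 row(s).

4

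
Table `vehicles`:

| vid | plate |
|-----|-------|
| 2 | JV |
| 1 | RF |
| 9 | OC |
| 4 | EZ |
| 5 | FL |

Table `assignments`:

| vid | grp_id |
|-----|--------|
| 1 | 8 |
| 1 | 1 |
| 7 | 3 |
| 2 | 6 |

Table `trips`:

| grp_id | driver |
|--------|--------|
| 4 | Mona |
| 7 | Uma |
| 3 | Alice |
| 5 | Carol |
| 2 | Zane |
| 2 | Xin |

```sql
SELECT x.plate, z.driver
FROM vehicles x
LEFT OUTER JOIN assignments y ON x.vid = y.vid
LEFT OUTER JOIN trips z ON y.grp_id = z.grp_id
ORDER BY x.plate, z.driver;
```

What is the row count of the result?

6

Step 1 — x LEFT JOIN y on vid → 6 row(s).
Then LEFT JOIN `trips z` on grp_id: each of those 6 rows is kept; rows whose y.grp_id has no match in z get NULL for z's columns.
Result: 6 row(s).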